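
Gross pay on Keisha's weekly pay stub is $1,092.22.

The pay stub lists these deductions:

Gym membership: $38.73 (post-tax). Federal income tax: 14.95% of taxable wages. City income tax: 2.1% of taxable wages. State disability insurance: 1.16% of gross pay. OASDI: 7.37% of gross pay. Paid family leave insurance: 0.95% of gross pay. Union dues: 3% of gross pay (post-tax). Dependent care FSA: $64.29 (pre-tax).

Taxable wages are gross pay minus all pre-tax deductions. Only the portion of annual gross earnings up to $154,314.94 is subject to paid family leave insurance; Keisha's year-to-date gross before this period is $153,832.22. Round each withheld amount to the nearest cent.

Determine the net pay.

$683.40

Dependent care FSA: $64.29
Taxable wages = $1,092.22 − $64.29 = $1,027.93
City income tax: $1,027.93 × 0.021 = $21.59
Federal income tax: $1,027.93 × 0.1495 = $153.68
State disability insurance: $1,092.22 × 0.0116 = $12.67
OASDI: $1,092.22 × 0.0737 = $80.50
Paid family leave insurance: only $154,314.94 − $153,832.22 = $482.72 of this check is subject → $482.72 × 0.0095 = $4.59
Union dues: $1,092.22 × 0.03 = $32.77
Gym membership: $38.73
Total deductions = $64.29 + $21.59 + $153.68 + $12.67 + $80.50 + $4.59 + $32.77 + $38.73 = $408.82
Net pay = $1,092.22 − $408.82 = $683.40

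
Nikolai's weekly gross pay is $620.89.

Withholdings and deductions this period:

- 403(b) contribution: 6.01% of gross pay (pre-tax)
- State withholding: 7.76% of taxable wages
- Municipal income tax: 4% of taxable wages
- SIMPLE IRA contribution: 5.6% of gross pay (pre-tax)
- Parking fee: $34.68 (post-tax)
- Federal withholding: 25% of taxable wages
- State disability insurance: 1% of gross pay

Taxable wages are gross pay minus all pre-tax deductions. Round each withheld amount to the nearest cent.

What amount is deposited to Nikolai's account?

$306.17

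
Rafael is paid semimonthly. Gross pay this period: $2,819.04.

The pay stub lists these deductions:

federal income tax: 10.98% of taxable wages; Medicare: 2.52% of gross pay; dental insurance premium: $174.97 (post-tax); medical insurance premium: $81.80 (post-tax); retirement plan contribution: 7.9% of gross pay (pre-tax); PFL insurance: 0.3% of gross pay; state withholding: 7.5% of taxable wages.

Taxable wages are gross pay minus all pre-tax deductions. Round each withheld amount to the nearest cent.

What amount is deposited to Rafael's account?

$1,780.26

Retirement plan contribution: $2,819.04 × 0.079 = $222.70
Taxable wages = $2,819.04 − $222.70 = $2,596.34
Federal income tax: $2,596.34 × 0.1098 = $285.08
State withholding: $2,596.34 × 0.075 = $194.73
Medicare: $2,819.04 × 0.0252 = $71.04
PFL insurance: $2,819.04 × 0.003 = $8.46
Medical insurance premium: $81.80
Dental insurance premium: $174.97
Total deductions = $222.70 + $285.08 + $194.73 + $71.04 + $8.46 + $81.80 + $174.97 = $1,038.78
Net pay = $2,819.04 − $1,038.78 = $1,780.26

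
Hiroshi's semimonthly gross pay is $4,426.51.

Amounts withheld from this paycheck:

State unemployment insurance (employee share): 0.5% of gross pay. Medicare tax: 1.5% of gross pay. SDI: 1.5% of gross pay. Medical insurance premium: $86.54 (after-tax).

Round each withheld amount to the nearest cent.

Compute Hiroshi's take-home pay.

$4,185.04

Medicare tax: $4,426.51 × 0.015 = $66.40
SDI: $4,426.51 × 0.015 = $66.40
State unemployment insurance (employee share): $4,426.51 × 0.005 = $22.13
Medical insurance premium: $86.54
Total deductions = $66.40 + $66.40 + $22.13 + $86.54 = $241.47
Net pay = $4,426.51 − $241.47 = $4,185.04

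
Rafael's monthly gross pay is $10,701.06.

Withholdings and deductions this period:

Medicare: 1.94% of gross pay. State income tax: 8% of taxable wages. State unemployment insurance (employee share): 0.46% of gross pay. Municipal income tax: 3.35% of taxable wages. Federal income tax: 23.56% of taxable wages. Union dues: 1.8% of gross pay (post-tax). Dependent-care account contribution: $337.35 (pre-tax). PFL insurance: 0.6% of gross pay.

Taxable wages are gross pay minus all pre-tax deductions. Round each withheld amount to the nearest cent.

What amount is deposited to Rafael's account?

$6,232.09

Dependent-care account contribution: $337.35
Taxable wages = $10,701.06 − $337.35 = $10,363.71
State income tax: $10,363.71 × 0.08 = $829.10
Municipal income tax: $10,363.71 × 0.0335 = $347.18
Federal income tax: $10,363.71 × 0.2356 = $2,441.69
Medicare: $10,701.06 × 0.0194 = $207.60
PFL insurance: $10,701.06 × 0.006 = $64.21
State unemployment insurance (employee share): $10,701.06 × 0.0046 = $49.22
Union dues: $10,701.06 × 0.018 = $192.62
Total deductions = $337.35 + $829.10 + $347.18 + $2,441.69 + $207.60 + $64.21 + $49.22 + $192.62 = $4,468.97
Net pay = $10,701.06 − $4,468.97 = $6,232.09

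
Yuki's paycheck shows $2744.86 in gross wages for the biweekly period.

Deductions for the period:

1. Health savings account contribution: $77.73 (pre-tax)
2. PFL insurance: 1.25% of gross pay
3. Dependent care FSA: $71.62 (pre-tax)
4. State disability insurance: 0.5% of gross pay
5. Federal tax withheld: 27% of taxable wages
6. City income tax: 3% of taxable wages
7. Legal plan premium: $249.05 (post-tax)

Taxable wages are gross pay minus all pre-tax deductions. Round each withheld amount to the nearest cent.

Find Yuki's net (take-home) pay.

$1519.77

Dependent care FSA: $71.62
Health savings account contribution: $77.73
Pre-tax total = $71.62 + $77.73 = $149.35
Taxable wages = $2744.86 − $149.35 = $2595.51
City income tax: $2595.51 × 0.03 = $77.87
Federal tax withheld: $2595.51 × 0.27 = $700.79
PFL insurance: $2744.86 × 0.0125 = $34.31
State disability insurance: $2744.86 × 0.005 = $13.72
Legal plan premium: $249.05
Total deductions = $71.62 + $77.73 + $77.87 + $700.79 + $34.31 + $13.72 + $249.05 = $1225.09
Net pay = $2744.86 − $1225.09 = $1519.77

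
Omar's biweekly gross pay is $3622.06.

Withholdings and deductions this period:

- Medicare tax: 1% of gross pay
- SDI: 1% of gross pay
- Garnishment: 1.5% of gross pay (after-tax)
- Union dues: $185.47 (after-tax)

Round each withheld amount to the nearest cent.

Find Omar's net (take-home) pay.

Medicare tax: $3622.06 × 0.01 = $36.22
SDI: $3622.06 × 0.01 = $36.22
Union dues: $185.47
Garnishment: $3622.06 × 0.015 = $54.33
Total deductions = $36.22 + $36.22 + $185.47 + $54.33 = $312.24
Net pay = $3622.06 − $312.24 = $3309.82

$3309.82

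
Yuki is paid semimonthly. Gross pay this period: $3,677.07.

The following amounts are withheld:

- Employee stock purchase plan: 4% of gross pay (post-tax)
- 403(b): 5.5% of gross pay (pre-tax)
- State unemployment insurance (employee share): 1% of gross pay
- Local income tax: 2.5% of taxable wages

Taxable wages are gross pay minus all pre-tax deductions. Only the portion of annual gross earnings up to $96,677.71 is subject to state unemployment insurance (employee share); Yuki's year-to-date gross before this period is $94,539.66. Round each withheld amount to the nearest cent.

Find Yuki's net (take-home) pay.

403(b): $3,677.07 × 0.055 = $202.24
Taxable wages = $3,677.07 − $202.24 = $3,474.83
Local income tax: $3,474.83 × 0.025 = $86.87
State unemployment insurance (employee share): only $96,677.71 − $94,539.66 = $2,138.05 of this check is subject → $2,138.05 × 0.01 = $21.38
Employee stock purchase plan: $3,677.07 × 0.04 = $147.08
Total deductions = $202.24 + $86.87 + $21.38 + $147.08 = $457.57
Net pay = $3,677.07 − $457.57 = $3,219.50

$3,219.50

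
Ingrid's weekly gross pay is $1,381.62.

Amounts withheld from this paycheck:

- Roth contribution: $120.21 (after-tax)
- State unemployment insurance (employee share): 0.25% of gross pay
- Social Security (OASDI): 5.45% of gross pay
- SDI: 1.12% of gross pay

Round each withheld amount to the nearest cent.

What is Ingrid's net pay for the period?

$1,167.19

Social Security (OASDI): $1,381.62 × 0.0545 = $75.30
SDI: $1,381.62 × 0.0112 = $15.47
State unemployment insurance (employee share): $1,381.62 × 0.0025 = $3.45
Roth contribution: $120.21
Total deductions = $75.30 + $15.47 + $3.45 + $120.21 = $214.43
Net pay = $1,381.62 − $214.43 = $1,167.19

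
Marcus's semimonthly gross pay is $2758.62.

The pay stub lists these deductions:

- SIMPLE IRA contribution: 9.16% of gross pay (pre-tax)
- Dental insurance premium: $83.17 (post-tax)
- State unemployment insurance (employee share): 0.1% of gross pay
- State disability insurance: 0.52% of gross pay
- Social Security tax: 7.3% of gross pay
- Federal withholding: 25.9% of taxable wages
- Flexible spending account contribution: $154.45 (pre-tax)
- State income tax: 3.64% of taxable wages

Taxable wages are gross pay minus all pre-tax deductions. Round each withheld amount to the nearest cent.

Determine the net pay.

$1355.21

Flexible spending account contribution: $154.45
SIMPLE IRA contribution: $2758.62 × 0.0916 = $252.69
Pre-tax total = $154.45 + $252.69 = $407.14
Taxable wages = $2758.62 − $407.14 = $2351.48
State income tax: $2351.48 × 0.0364 = $85.59
Federal withholding: $2351.48 × 0.259 = $609.03
State disability insurance: $2758.62 × 0.0052 = $14.34
State unemployment insurance (employee share): $2758.62 × 0.001 = $2.76
Social Security tax: $2758.62 × 0.073 = $201.38
Dental insurance premium: $83.17
Total deductions = $154.45 + $252.69 + $85.59 + $609.03 + $14.34 + $2.76 + $201.38 + $83.17 = $1403.41
Net pay = $2758.62 − $1403.41 = $1355.21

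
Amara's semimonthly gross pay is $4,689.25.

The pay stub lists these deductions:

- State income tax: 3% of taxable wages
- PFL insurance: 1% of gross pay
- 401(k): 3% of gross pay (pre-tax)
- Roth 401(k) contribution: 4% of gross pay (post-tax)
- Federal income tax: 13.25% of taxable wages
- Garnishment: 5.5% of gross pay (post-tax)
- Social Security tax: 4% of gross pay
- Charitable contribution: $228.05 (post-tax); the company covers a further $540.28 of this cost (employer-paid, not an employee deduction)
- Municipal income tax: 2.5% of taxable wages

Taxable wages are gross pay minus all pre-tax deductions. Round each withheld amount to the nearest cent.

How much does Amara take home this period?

401(k): $4,689.25 × 0.03 = $140.68
Taxable wages = $4,689.25 − $140.68 = $4,548.57
State income tax: $4,548.57 × 0.03 = $136.46
Municipal income tax: $4,548.57 × 0.025 = $113.71
Federal income tax: $4,548.57 × 0.1325 = $602.69
PFL insurance: $4,689.25 × 0.01 = $46.89
Social Security tax: $4,689.25 × 0.04 = $187.57
Garnishment: $4,689.25 × 0.055 = $257.91
Roth 401(k) contribution: $4,689.25 × 0.04 = $187.57
Charitable contribution: $228.05
(Employer's $540.28 toward charitable contribution is not withheld from the employee.)
Total deductions = $140.68 + $136.46 + $113.71 + $602.69 + $46.89 + $187.57 + $257.91 + $187.57 + $228.05 = $1,901.53
Net pay = $4,689.25 − $1,901.53 = $2,787.72

$2,787.72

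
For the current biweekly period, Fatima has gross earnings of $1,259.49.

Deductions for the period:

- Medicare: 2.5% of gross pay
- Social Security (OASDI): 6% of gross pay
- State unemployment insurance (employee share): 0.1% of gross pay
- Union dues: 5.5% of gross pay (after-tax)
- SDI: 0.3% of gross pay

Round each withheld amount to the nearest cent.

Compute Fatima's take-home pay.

$1,078.12

State unemployment insurance (employee share): $1,259.49 × 0.001 = $1.26
Medicare: $1,259.49 × 0.025 = $31.49
Social Security (OASDI): $1,259.49 × 0.06 = $75.57
SDI: $1,259.49 × 0.003 = $3.78
Union dues: $1,259.49 × 0.055 = $69.27
Total deductions = $1.26 + $31.49 + $75.57 + $3.78 + $69.27 = $181.37
Net pay = $1,259.49 − $181.37 = $1,078.12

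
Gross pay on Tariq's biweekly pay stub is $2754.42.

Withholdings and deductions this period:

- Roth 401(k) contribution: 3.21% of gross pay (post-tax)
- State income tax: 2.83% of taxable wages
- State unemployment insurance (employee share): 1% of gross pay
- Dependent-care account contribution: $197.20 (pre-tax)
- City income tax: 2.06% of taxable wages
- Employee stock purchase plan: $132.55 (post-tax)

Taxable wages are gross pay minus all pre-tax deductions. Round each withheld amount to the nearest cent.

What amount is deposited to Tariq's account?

$2183.66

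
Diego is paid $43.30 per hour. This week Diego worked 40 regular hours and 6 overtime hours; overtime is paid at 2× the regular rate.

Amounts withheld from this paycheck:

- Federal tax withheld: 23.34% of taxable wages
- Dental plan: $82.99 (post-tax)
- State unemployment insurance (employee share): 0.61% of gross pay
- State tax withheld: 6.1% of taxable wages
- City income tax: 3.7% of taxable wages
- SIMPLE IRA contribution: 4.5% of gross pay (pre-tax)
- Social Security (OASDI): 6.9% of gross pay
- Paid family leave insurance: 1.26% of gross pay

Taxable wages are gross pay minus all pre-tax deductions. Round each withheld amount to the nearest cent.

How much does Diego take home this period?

$1,157.22

Regular pay: 40 × $43.30 = $1,732.00
Overtime pay: 6 × $43.30 × 2 = $519.60
Gross pay = $1,732.00 + $519.60 = $2,251.60
SIMPLE IRA contribution: $2,251.60 × 0.045 = $101.32
Taxable wages = $2,251.60 − $101.32 = $2,150.28
Federal tax withheld: $2,150.28 × 0.2334 = $501.88
State tax withheld: $2,150.28 × 0.061 = $131.17
City income tax: $2,150.28 × 0.037 = $79.56
Social Security (OASDI): $2,251.60 × 0.069 = $155.36
State unemployment insurance (employee share): $2,251.60 × 0.0061 = $13.73
Paid family leave insurance: $2,251.60 × 0.0126 = $28.37
Dental plan: $82.99
Total deductions = $101.32 + $501.88 + $131.17 + $79.56 + $155.36 + $13.73 + $28.37 + $82.99 = $1,094.38
Net pay = $2,251.60 − $1,094.38 = $1,157.22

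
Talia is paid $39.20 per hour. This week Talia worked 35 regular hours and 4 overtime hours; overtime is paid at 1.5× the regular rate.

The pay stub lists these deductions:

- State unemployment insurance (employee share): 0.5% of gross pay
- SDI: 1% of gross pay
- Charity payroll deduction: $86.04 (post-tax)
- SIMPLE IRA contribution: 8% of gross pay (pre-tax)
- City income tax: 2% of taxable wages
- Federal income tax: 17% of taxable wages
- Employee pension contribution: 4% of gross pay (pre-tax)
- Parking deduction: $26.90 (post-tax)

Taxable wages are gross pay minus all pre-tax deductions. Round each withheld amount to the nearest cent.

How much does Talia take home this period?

Regular pay: 35 × $39.20 = $1,372.00
Overtime pay: 4 × $39.20 × 1.5 = $235.20
Gross pay = $1,372.00 + $235.20 = $1,607.20
SIMPLE IRA contribution: $1,607.20 × 0.08 = $128.58
Employee pension contribution: $1,607.20 × 0.04 = $64.29
Pre-tax total = $128.58 + $64.29 = $192.87
Taxable wages = $1,607.20 − $192.87 = $1,414.33
Federal income tax: $1,414.33 × 0.17 = $240.44
City income tax: $1,414.33 × 0.02 = $28.29
State unemployment insurance (employee share): $1,607.20 × 0.005 = $8.04
SDI: $1,607.20 × 0.01 = $16.07
Parking deduction: $26.90
Charity payroll deduction: $86.04
Total deductions = $128.58 + $64.29 + $240.44 + $28.29 + $8.04 + $16.07 + $26.90 + $86.04 = $598.65
Net pay = $1,607.20 − $598.65 = $1,008.55

$1,008.55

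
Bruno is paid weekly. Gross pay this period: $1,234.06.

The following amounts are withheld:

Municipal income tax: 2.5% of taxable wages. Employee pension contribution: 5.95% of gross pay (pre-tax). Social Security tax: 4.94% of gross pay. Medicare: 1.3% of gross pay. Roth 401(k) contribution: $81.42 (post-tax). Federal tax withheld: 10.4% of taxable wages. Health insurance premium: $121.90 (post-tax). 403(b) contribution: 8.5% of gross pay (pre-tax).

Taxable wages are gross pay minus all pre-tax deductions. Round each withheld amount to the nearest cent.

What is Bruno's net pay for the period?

$639.22

Employee pension contribution: $1,234.06 × 0.0595 = $73.43
403(b) contribution: $1,234.06 × 0.085 = $104.90
Pre-tax total = $73.43 + $104.90 = $178.33
Taxable wages = $1,234.06 − $178.33 = $1,055.73
Municipal income tax: $1,055.73 × 0.025 = $26.39
Federal tax withheld: $1,055.73 × 0.104 = $109.80
Medicare: $1,234.06 × 0.013 = $16.04
Social Security tax: $1,234.06 × 0.0494 = $60.96
Roth 401(k) contribution: $81.42
Health insurance premium: $121.90
Total deductions = $73.43 + $104.90 + $26.39 + $109.80 + $16.04 + $60.96 + $81.42 + $121.90 = $594.84
Net pay = $1,234.06 − $594.84 = $639.22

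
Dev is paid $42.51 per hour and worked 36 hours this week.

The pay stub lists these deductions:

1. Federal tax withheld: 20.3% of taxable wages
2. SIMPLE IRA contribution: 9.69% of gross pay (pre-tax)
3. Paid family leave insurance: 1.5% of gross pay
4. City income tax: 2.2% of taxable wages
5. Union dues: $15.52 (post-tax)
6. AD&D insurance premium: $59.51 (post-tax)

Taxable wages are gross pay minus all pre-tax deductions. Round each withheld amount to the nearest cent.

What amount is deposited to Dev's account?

$973.11

Gross pay: 36 × $42.51 = $1,530.36
SIMPLE IRA contribution: $1,530.36 × 0.0969 = $148.29
Taxable wages = $1,530.36 − $148.29 = $1,382.07
City income tax: $1,382.07 × 0.022 = $30.41
Federal tax withheld: $1,382.07 × 0.203 = $280.56
Paid family leave insurance: $1,530.36 × 0.015 = $22.96
AD&D insurance premium: $59.51
Union dues: $15.52
Total deductions = $148.29 + $30.41 + $280.56 + $22.96 + $59.51 + $15.52 = $557.25
Net pay = $1,530.36 − $557.25 = $973.11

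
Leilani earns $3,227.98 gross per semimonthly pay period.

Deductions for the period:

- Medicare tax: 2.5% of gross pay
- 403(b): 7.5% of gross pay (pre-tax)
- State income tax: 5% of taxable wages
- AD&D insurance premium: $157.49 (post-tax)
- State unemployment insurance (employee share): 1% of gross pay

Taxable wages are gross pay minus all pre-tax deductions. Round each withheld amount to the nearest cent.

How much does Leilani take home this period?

$2,566.12

403(b): $3,227.98 × 0.075 = $242.10
Taxable wages = $3,227.98 − $242.10 = $2,985.88
State income tax: $2,985.88 × 0.05 = $149.29
State unemployment insurance (employee share): $3,227.98 × 0.01 = $32.28
Medicare tax: $3,227.98 × 0.025 = $80.70
AD&D insurance premium: $157.49
Total deductions = $242.10 + $149.29 + $32.28 + $80.70 + $157.49 = $661.86
Net pay = $3,227.98 − $661.86 = $2,566.12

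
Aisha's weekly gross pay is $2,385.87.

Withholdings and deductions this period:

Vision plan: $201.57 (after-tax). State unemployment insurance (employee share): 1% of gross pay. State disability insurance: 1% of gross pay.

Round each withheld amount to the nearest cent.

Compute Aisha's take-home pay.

$2,136.58

State disability insurance: $2,385.87 × 0.01 = $23.86
State unemployment insurance (employee share): $2,385.87 × 0.01 = $23.86
Vision plan: $201.57
Total deductions = $23.86 + $23.86 + $201.57 = $249.29
Net pay = $2,385.87 − $249.29 = $2,136.58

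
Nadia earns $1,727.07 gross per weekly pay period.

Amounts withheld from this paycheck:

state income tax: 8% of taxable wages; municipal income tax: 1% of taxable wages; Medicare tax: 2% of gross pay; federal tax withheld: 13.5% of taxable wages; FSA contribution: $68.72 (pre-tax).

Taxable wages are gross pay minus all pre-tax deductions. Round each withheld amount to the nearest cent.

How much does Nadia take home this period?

FSA contribution: $68.72
Taxable wages = $1,727.07 − $68.72 = $1,658.35
Municipal income tax: $1,658.35 × 0.01 = $16.58
State income tax: $1,658.35 × 0.08 = $132.67
Federal tax withheld: $1,658.35 × 0.135 = $223.88
Medicare tax: $1,727.07 × 0.02 = $34.54
Total deductions = $68.72 + $16.58 + $132.67 + $223.88 + $34.54 = $476.39
Net pay = $1,727.07 − $476.39 = $1,250.68

$1,250.68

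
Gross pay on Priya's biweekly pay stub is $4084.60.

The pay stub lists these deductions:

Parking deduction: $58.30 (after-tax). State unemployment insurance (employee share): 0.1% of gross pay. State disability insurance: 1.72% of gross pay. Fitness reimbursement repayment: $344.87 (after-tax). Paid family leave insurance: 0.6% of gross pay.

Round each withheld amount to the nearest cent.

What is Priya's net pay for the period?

$3582.58

Paid family leave insurance: $4084.60 × 0.006 = $24.51
State disability insurance: $4084.60 × 0.0172 = $70.26
State unemployment insurance (employee share): $4084.60 × 0.001 = $4.08
Fitness reimbursement repayment: $344.87
Parking deduction: $58.30
Total deductions = $24.51 + $70.26 + $4.08 + $344.87 + $58.30 = $502.02
Net pay = $4084.60 − $502.02 = $3582.58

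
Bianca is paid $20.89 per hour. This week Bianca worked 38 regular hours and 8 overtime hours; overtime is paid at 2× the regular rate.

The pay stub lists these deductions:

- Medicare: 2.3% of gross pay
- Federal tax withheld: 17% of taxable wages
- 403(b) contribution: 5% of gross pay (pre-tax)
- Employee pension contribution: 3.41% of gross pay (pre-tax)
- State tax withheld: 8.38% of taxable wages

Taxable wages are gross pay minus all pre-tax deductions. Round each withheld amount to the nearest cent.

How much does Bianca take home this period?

Regular pay: 38 × $20.89 = $793.82
Overtime pay: 8 × $20.89 × 2 = $334.24
Gross pay = $793.82 + $334.24 = $1,128.06
403(b) contribution: $1,128.06 × 0.05 = $56.40
Employee pension contribution: $1,128.06 × 0.0341 = $38.47
Pre-tax total = $56.40 + $38.47 = $94.87
Taxable wages = $1,128.06 − $94.87 = $1,033.19
State tax withheld: $1,033.19 × 0.0838 = $86.58
Federal tax withheld: $1,033.19 × 0.17 = $175.64
Medicare: $1,128.06 × 0.023 = $25.95
Total deductions = $56.40 + $38.47 + $86.58 + $175.64 + $25.95 = $383.04
Net pay = $1,128.06 − $383.04 = $745.02

$745.02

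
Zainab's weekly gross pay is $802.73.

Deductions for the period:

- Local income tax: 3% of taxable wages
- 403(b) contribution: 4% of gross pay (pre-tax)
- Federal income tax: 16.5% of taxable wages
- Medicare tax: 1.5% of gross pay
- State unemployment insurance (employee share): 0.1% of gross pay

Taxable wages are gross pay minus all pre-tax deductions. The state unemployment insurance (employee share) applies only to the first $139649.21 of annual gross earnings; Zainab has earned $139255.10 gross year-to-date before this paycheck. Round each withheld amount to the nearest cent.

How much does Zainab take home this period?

403(b) contribution: $802.73 × 0.04 = $32.11
Taxable wages = $802.73 − $32.11 = $770.62
Local income tax: $770.62 × 0.03 = $23.12
Federal income tax: $770.62 × 0.165 = $127.15
State unemployment insurance (employee share): only $139649.21 − $139255.10 = $394.11 of this check is subject → $394.11 × 0.001 = $0.39
Medicare tax: $802.73 × 0.015 = $12.04
Total deductions = $32.11 + $23.12 + $127.15 + $0.39 + $12.04 = $194.81
Net pay = $802.73 − $194.81 = $607.92

$607.92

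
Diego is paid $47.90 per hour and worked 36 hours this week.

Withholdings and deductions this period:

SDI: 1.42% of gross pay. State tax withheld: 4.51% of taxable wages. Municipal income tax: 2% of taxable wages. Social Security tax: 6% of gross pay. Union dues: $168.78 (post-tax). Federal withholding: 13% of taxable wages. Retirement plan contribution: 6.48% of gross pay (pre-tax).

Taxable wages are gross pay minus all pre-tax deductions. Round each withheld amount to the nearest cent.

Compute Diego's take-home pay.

$1,001.30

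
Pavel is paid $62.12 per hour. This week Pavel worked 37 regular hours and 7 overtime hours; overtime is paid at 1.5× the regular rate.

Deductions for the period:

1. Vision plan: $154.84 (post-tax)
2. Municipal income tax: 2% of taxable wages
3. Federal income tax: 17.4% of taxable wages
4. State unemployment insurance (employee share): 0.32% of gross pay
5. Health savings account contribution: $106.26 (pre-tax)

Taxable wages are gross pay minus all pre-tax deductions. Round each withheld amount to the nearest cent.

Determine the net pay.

$2,128.34

Regular pay: 37 × $62.12 = $2,298.44
Overtime pay: 7 × $62.12 × 1.5 = $652.26
Gross pay = $2,298.44 + $652.26 = $2,950.70
Health savings account contribution: $106.26
Taxable wages = $2,950.70 − $106.26 = $2,844.44
Federal income tax: $2,844.44 × 0.174 = $494.93
Municipal income tax: $2,844.44 × 0.02 = $56.89
State unemployment insurance (employee share): $2,950.70 × 0.0032 = $9.44
Vision plan: $154.84
Total deductions = $106.26 + $494.93 + $56.89 + $9.44 + $154.84 = $822.36
Net pay = $2,950.70 − $822.36 = $2,128.34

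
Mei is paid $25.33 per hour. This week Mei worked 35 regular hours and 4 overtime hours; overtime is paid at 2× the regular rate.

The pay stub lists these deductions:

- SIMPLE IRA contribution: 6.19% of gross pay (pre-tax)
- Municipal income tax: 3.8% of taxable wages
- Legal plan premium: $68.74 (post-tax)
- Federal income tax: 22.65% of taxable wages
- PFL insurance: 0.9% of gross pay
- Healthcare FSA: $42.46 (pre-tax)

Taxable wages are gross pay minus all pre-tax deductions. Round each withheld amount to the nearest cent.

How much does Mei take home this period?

$641.75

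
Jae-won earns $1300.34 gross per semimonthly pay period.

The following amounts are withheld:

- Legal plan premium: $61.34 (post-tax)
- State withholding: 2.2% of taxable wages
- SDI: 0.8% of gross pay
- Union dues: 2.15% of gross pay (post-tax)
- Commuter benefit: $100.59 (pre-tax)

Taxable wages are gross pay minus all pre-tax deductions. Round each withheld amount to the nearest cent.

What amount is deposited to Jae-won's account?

$1073.66

Commuter benefit: $100.59
Taxable wages = $1300.34 − $100.59 = $1199.75
State withholding: $1199.75 × 0.022 = $26.39
SDI: $1300.34 × 0.008 = $10.40
Legal plan premium: $61.34
Union dues: $1300.34 × 0.0215 = $27.96
Total deductions = $100.59 + $26.39 + $10.40 + $61.34 + $27.96 = $226.68
Net pay = $1300.34 − $226.68 = $1073.66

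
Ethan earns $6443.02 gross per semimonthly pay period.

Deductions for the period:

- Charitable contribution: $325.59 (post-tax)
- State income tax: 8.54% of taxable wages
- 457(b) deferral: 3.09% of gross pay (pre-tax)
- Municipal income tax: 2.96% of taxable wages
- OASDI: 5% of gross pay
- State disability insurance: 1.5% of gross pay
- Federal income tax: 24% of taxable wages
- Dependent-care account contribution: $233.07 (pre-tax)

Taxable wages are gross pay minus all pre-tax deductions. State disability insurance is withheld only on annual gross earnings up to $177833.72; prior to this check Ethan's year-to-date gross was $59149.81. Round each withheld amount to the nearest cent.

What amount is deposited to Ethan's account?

457(b) deferral: $6443.02 × 0.0309 = $199.09
Dependent-care account contribution: $233.07
Pre-tax total = $199.09 + $233.07 = $432.16
Taxable wages = $6443.02 − $432.16 = $6010.86
State income tax: $6010.86 × 0.0854 = $513.33
Federal income tax: $6010.86 × 0.24 = $1442.61
Municipal income tax: $6010.86 × 0.0296 = $177.92
State disability insurance: cap not yet reached, full $6443.02 is subject → $6443.02 × 0.015 = $96.65
OASDI: $6443.02 × 0.05 = $322.15
Charitable contribution: $325.59
Total deductions = $199.09 + $233.07 + $513.33 + $1442.61 + $177.92 + $96.65 + $322.15 + $325.59 = $3310.41
Net pay = $6443.02 − $3310.41 = $3132.61

$3132.61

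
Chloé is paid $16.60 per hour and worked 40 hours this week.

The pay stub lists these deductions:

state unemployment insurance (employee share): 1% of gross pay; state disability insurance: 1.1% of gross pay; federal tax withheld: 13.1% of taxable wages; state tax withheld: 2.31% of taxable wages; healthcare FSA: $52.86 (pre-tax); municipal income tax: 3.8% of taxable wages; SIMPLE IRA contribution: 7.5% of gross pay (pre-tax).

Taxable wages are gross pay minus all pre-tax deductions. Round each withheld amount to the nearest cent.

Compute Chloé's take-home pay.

$439.56

Gross pay: 40 × $16.60 = $664.00
SIMPLE IRA contribution: $664.00 × 0.075 = $49.80
Healthcare FSA: $52.86
Pre-tax total = $49.80 + $52.86 = $102.66
Taxable wages = $664.00 − $102.66 = $561.34
Municipal income tax: $561.34 × 0.038 = $21.33
Federal tax withheld: $561.34 × 0.131 = $73.54
State tax withheld: $561.34 × 0.0231 = $12.97
State disability insurance: $664.00 × 0.011 = $7.30
State unemployment insurance (employee share): $664.00 × 0.01 = $6.64
Total deductions = $49.80 + $52.86 + $21.33 + $73.54 + $12.97 + $7.30 + $6.64 = $224.44
Net pay = $664.00 − $224.44 = $439.56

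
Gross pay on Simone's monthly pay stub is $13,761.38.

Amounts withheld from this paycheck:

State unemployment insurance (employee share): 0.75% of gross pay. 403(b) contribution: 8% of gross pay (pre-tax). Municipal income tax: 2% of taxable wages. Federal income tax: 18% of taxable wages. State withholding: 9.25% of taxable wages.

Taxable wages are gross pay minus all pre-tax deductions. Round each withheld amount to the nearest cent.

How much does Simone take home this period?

403(b) contribution: $13,761.38 × 0.08 = $1,100.91
Taxable wages = $13,761.38 − $1,100.91 = $12,660.47
Municipal income tax: $12,660.47 × 0.02 = $253.21
State withholding: $12,660.47 × 0.0925 = $1,171.09
Federal income tax: $12,660.47 × 0.18 = $2,278.88
State unemployment insurance (employee share): $13,761.38 × 0.0075 = $103.21
Total deductions = $1,100.91 + $253.21 + $1,171.09 + $2,278.88 + $103.21 = $4,907.30
Net pay = $13,761.38 − $4,907.30 = $8,854.08

$8,854.08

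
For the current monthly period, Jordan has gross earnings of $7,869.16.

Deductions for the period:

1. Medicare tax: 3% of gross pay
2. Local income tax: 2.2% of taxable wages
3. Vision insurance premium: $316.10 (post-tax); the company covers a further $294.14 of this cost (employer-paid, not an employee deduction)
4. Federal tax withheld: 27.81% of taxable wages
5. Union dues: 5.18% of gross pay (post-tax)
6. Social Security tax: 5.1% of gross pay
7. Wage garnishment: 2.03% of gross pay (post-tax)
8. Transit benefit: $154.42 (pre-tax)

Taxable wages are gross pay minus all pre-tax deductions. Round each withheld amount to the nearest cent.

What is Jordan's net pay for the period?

$3,878.69

Transit benefit: $154.42
Taxable wages = $7,869.16 − $154.42 = $7,714.74
Federal tax withheld: $7,714.74 × 0.2781 = $2,145.47
Local income tax: $7,714.74 × 0.022 = $169.72
Social Security tax: $7,869.16 × 0.051 = $401.33
Medicare tax: $7,869.16 × 0.03 = $236.07
Vision insurance premium: $316.10
Wage garnishment: $7,869.16 × 0.0203 = $159.74
Union dues: $7,869.16 × 0.0518 = $407.62
(Employer's $294.14 toward vision insurance premium is not withheld from the employee.)
Total deductions = $154.42 + $2,145.47 + $169.72 + $401.33 + $236.07 + $316.10 + $159.74 + $407.62 = $3,990.47
Net pay = $7,869.16 − $3,990.47 = $3,878.69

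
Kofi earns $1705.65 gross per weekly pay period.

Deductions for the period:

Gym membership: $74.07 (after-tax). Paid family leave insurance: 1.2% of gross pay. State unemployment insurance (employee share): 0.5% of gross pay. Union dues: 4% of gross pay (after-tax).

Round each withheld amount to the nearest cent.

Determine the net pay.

$1534.35

State unemployment insurance (employee share): $1705.65 × 0.005 = $8.53
Paid family leave insurance: $1705.65 × 0.012 = $20.47
Union dues: $1705.65 × 0.04 = $68.23
Gym membership: $74.07
Total deductions = $8.53 + $20.47 + $68.23 + $74.07 = $171.30
Net pay = $1705.65 − $171.30 = $1534.35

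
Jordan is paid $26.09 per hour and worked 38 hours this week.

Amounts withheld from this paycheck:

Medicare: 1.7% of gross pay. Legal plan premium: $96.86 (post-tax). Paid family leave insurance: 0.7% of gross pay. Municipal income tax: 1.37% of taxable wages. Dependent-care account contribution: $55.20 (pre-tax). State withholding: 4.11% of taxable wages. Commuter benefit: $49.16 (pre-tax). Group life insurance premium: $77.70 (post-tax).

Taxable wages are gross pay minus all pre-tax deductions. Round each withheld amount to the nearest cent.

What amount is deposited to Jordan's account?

Gross pay: 38 × $26.09 = $991.42
Dependent-care account contribution: $55.20
Commuter benefit: $49.16
Pre-tax total = $55.20 + $49.16 = $104.36
Taxable wages = $991.42 − $104.36 = $887.06
State withholding: $887.06 × 0.0411 = $36.46
Municipal income tax: $887.06 × 0.0137 = $12.15
Medicare: $991.42 × 0.017 = $16.85
Paid family leave insurance: $991.42 × 0.007 = $6.94
Legal plan premium: $96.86
Group life insurance premium: $77.70
Total deductions = $55.20 + $49.16 + $36.46 + $12.15 + $16.85 + $6.94 + $96.86 + $77.70 = $351.32
Net pay = $991.42 − $351.32 = $640.10

$640.10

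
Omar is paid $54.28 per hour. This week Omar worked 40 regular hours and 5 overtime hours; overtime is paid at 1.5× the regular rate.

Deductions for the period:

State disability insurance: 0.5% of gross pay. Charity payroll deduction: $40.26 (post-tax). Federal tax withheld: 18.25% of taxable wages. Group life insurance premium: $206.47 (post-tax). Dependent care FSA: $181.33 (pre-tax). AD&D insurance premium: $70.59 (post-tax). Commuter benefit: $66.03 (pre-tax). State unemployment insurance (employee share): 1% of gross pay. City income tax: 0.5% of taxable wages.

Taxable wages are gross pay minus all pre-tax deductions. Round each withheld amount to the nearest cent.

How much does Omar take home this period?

$1,537.90

Regular pay: 40 × $54.28 = $2,171.20
Overtime pay: 5 × $54.28 × 1.5 = $407.10
Gross pay = $2,171.20 + $407.10 = $2,578.30
Dependent care FSA: $181.33
Commuter benefit: $66.03
Pre-tax total = $181.33 + $66.03 = $247.36
Taxable wages = $2,578.30 − $247.36 = $2,330.94
City income tax: $2,330.94 × 0.005 = $11.65
Federal tax withheld: $2,330.94 × 0.1825 = $425.40
State unemployment insurance (employee share): $2,578.30 × 0.01 = $25.78
State disability insurance: $2,578.30 × 0.005 = $12.89
AD&D insurance premium: $70.59
Group life insurance premium: $206.47
Charity payroll deduction: $40.26
Total deductions = $181.33 + $66.03 + $11.65 + $425.40 + $25.78 + $12.89 + $70.59 + $206.47 + $40.26 = $1,040.40
Net pay = $2,578.30 − $1,040.40 = $1,537.90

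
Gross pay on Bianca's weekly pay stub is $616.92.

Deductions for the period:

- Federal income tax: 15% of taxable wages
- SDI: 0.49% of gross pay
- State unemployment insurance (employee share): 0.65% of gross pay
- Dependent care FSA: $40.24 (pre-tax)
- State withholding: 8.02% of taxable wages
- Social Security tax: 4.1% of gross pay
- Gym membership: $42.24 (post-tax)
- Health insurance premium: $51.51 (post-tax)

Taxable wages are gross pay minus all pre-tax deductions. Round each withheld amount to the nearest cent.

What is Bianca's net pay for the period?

$317.86

Dependent care FSA: $40.24
Taxable wages = $616.92 − $40.24 = $576.68
State withholding: $576.68 × 0.0802 = $46.25
Federal income tax: $576.68 × 0.15 = $86.50
State unemployment insurance (employee share): $616.92 × 0.0065 = $4.01
SDI: $616.92 × 0.0049 = $3.02
Social Security tax: $616.92 × 0.041 = $25.29
Gym membership: $42.24
Health insurance premium: $51.51
Total deductions = $40.24 + $46.25 + $86.50 + $4.01 + $3.02 + $25.29 + $42.24 + $51.51 = $299.06
Net pay = $616.92 − $299.06 = $317.86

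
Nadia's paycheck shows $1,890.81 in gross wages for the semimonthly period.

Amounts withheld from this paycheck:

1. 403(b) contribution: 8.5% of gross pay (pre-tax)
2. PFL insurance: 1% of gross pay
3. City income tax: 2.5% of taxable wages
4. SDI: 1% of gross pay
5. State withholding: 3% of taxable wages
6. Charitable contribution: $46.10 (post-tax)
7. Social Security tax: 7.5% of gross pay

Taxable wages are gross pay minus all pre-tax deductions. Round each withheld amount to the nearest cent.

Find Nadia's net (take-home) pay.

$1,409.21

403(b) contribution: $1,890.81 × 0.085 = $160.72
Taxable wages = $1,890.81 − $160.72 = $1,730.09
City income tax: $1,730.09 × 0.025 = $43.25
State withholding: $1,730.09 × 0.03 = $51.90
SDI: $1,890.81 × 0.01 = $18.91
PFL insurance: $1,890.81 × 0.01 = $18.91
Social Security tax: $1,890.81 × 0.075 = $141.81
Charitable contribution: $46.10
Total deductions = $160.72 + $43.25 + $51.90 + $18.91 + $18.91 + $141.81 + $46.10 = $481.60
Net pay = $1,890.81 − $481.60 = $1,409.21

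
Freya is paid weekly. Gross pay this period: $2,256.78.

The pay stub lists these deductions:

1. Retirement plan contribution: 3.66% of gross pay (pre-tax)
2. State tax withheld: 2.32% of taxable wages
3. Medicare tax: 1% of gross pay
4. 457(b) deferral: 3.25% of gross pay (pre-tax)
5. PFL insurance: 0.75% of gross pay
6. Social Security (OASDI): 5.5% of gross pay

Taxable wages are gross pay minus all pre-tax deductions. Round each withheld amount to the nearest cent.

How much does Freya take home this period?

457(b) deferral: $2,256.78 × 0.0325 = $73.35
Retirement plan contribution: $2,256.78 × 0.0366 = $82.60
Pre-tax total = $73.35 + $82.60 = $155.95
Taxable wages = $2,256.78 − $155.95 = $2,100.83
State tax withheld: $2,100.83 × 0.0232 = $48.74
Medicare tax: $2,256.78 × 0.01 = $22.57
PFL insurance: $2,256.78 × 0.0075 = $16.93
Social Security (OASDI): $2,256.78 × 0.055 = $124.12
Total deductions = $73.35 + $82.60 + $48.74 + $22.57 + $16.93 + $124.12 = $368.31
Net pay = $2,256.78 − $368.31 = $1,888.47

$1,888.47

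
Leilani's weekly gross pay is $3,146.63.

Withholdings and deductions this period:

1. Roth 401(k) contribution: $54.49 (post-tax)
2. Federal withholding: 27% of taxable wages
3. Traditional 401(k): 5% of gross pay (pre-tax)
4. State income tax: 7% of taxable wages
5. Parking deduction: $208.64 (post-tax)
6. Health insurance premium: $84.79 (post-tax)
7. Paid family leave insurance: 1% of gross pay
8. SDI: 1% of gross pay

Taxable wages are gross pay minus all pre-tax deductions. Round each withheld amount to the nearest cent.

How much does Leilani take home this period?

Traditional 401(k): $3,146.63 × 0.05 = $157.33
Taxable wages = $3,146.63 − $157.33 = $2,989.30
Federal withholding: $2,989.30 × 0.27 = $807.11
State income tax: $2,989.30 × 0.07 = $209.25
Paid family leave insurance: $3,146.63 × 0.01 = $31.47
SDI: $3,146.63 × 0.01 = $31.47
Health insurance premium: $84.79
Roth 401(k) contribution: $54.49
Parking deduction: $208.64
Total deductions = $157.33 + $807.11 + $209.25 + $31.47 + $31.47 + $84.79 + $54.49 + $208.64 = $1,584.55
Net pay = $3,146.63 − $1,584.55 = $1,562.08

$1,562.08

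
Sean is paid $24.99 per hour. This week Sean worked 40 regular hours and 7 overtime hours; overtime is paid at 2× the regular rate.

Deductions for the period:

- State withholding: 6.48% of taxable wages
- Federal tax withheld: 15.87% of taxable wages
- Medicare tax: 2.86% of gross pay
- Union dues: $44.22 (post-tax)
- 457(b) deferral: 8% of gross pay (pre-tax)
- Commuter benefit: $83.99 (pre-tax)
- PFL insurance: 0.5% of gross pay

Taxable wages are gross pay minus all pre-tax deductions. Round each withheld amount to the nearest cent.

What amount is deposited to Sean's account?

Regular pay: 40 × $24.99 = $999.60
Overtime pay: 7 × $24.99 × 2 = $349.86
Gross pay = $999.60 + $349.86 = $1,349.46
457(b) deferral: $1,349.46 × 0.08 = $107.96
Commuter benefit: $83.99
Pre-tax total = $107.96 + $83.99 = $191.95
Taxable wages = $1,349.46 − $191.95 = $1,157.51
Federal tax withheld: $1,157.51 × 0.1587 = $183.70
State withholding: $1,157.51 × 0.0648 = $75.01
PFL insurance: $1,349.46 × 0.005 = $6.75
Medicare tax: $1,349.46 × 0.0286 = $38.59
Union dues: $44.22
Total deductions = $107.96 + $83.99 + $183.70 + $75.01 + $6.75 + $38.59 + $44.22 = $540.22
Net pay = $1,349.46 − $540.22 = $809.24

$809.24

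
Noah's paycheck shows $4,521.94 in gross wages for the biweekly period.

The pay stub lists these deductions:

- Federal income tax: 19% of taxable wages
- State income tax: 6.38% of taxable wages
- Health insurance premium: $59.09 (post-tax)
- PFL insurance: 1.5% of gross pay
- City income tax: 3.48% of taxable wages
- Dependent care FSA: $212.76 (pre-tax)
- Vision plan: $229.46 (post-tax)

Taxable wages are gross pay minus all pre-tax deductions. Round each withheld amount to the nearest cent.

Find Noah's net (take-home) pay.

Dependent care FSA: $212.76
Taxable wages = $4,521.94 − $212.76 = $4,309.18
State income tax: $4,309.18 × 0.0638 = $274.93
City income tax: $4,309.18 × 0.0348 = $149.96
Federal income tax: $4,309.18 × 0.19 = $818.74
PFL insurance: $4,521.94 × 0.015 = $67.83
Health insurance premium: $59.09
Vision plan: $229.46
Total deductions = $212.76 + $274.93 + $149.96 + $818.74 + $67.83 + $59.09 + $229.46 = $1,812.77
Net pay = $4,521.94 − $1,812.77 = $2,709.17

$2,709.17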